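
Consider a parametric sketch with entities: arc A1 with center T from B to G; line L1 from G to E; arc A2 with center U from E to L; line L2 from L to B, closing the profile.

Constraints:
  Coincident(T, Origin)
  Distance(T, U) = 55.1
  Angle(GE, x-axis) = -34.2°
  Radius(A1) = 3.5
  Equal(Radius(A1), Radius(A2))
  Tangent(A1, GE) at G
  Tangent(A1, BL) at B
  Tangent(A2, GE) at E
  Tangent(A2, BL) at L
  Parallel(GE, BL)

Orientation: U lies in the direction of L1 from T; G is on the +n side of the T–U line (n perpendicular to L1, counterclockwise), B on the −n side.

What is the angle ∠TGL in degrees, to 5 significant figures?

82.760°

The slot axis is L1's direction at -34.2°, so u = (cos -34.2°, sin -34.2°) = (0.82708, -0.56208) and n = (−sin -34.2°, cos -34.2°) = (0.56208, 0.82708). T is at the origin and U lies 55.1 along u from T, so U = 55.1·u = (45.572, -30.971). Tangency of A1 to both parallel lines with radius 3.5 puts G and B at T ± 3.5·n: G = (1.9673, 2.8948), B = (-1.9673, -2.8948). Equal radii place E and L the same way about U: E = U + 3.5·n = (47.539, -28.076), L = U − 3.5·n = (43.605, -33.866). Then cos ∠TGL = GT·GL / (|GT||GL|), giving 82.760°.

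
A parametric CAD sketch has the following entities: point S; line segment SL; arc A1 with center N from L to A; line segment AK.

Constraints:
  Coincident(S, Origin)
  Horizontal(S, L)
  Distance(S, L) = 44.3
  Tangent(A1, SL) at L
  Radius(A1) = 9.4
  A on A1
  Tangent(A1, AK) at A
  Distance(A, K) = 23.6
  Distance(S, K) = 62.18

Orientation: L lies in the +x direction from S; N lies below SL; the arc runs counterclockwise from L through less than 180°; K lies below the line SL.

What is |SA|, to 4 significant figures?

40.23

S is at the origin; S and L share the same y with |SL| = 44.3 and L on the +x side, so L = (44.30, 0.000). Tangency of A1 to SL means the radius NL is perpendicular to SL, so N = L + (0, -9.4) = (44.30, -9.400). Since NA ⟂ AK (tangency), |NK| = √(9.4² + 23.6²) = 25.40 regardless of where A sits on A1. So K lies on both circle(S, 62.18) and circle(N, 25.40); the below-SL intersection is K = (52.40, -33.48). A is the foot of the tangent from K: A = (37.13, -15.48).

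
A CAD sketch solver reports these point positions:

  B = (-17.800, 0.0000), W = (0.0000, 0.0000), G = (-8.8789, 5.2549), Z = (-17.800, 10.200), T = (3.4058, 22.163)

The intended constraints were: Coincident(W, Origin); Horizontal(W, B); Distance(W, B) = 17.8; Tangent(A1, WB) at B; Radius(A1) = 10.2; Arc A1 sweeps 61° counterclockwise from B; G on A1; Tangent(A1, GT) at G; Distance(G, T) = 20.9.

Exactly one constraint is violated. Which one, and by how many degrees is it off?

Tangent(A1, GT) at G — off by 7.00°.

W = (0.00, 0.00) ✓; W.y = 0.00, B.y = 0.00 ✓; |WB| = 17.80 ✓; ∠(ZB, BW) = 90.00° ✓; |ZB| = 10.20 ✓; bearing(Z→G) − bearing(Z→B) = 61.00° ✓; |ZG| = 10.20 ✓; ∠(ZG, GT) = 97.00° ✗; |GT| = 20.90 ✓.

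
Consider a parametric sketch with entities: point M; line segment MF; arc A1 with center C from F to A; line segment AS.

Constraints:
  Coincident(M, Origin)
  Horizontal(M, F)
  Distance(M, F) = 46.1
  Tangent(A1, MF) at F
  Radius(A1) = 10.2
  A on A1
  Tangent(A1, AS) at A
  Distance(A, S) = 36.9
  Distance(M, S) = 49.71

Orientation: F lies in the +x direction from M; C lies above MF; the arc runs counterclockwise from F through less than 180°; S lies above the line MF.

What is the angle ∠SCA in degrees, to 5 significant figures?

74.548°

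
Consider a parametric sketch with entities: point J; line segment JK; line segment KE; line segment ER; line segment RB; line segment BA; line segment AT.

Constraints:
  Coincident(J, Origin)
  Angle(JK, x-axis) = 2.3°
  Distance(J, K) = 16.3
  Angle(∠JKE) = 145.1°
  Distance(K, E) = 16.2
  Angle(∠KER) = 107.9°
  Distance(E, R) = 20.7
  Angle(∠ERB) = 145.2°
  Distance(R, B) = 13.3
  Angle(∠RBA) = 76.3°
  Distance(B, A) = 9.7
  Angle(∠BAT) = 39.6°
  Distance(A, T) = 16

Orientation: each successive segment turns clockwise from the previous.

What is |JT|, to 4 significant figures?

42.51

J is at the origin; JK runs at 2.3° with length 16.3, so K = (16.29, 0.6541). ∠JKE = 145.1° gives KE at -32.60° from the x-axis; with |KE| = 16.2, E = (29.93, -8.074). ∠KER = 107.9° gives ER at -104.7° from the x-axis; with |ER| = 20.7, R = (24.68, -28.10). ∠ERB = 145.2° gives RB at -139.5° from the x-axis; with |RB| = 13.3, B = (14.57, -36.73). ∠RBA = 76.3° gives BA at 116.8° from the x-axis; with |BA| = 9.7, A = (10.19, -28.08). ∠BAT = 39.6° gives AT at -23.60° from the x-axis; with |AT| = 16.0, T = (24.86, -34.48). Then |JT| = |T − J| = 42.51.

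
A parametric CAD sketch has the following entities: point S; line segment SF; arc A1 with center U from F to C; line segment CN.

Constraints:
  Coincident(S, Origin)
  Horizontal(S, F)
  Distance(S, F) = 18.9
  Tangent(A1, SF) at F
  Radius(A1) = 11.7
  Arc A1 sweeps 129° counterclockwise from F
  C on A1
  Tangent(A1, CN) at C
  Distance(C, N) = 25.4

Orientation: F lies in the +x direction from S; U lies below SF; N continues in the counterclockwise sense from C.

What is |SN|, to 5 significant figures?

46.593

S is at the origin; SF is horizontal with |SF| = 18.9 and F on the +x side, so F = (18.900, 0.0000). The tangent condition forces UF to be normal to SF, so U = F + (0, -11.7) = (18.900, -11.700). On A1, F sits at bearing 90° from U; a 129° counterclockwise sweep puts C at bearing 219°, so C = U + 11.7·(cos 219°, sin 219°) = (9.8074, -19.063). Since A1 is tangent to CN there, UC ⟂ CN, so CN runs along (−sin 219°, cos 219°); with |CN| = 25.4, N = (25.792, -38.803). Then |SN| = |N − S| = 46.593.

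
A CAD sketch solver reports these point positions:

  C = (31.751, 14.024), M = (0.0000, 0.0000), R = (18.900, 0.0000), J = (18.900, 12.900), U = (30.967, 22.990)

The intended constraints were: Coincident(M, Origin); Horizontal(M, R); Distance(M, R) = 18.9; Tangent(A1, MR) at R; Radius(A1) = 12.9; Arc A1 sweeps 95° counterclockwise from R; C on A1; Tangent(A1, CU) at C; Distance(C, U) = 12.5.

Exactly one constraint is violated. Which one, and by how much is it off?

Distance(C, U) = 12.5 — off by 3.50.

M = (0.00, 0.00) ✓; M.y = 0.00, R.y = 0.00 ✓; |MR| = 18.90 ✓; ∠(JR, RM) = 90.00° ✓; |JR| = 12.90 ✓; bearing(J→C) − bearing(J→R) = 95.00° ✓; |JC| = 12.90 ✓; ∠(JC, CU) = 90.00° ✓; |CU| = 9.000 ✗.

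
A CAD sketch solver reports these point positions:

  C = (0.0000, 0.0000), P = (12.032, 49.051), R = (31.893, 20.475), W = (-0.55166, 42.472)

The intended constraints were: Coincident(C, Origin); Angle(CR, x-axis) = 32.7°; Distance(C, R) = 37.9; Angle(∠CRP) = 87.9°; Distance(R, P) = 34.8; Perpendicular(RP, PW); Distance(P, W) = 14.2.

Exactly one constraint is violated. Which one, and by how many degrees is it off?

Perpendicular(RP, PW) — off by 7.20°.

C = (0.00, 0.00) ✓; CR at 32.70° ✓; |CR| = 37.90 ✓; ∠CRP = 87.90° ✓; |RP| = 34.80 ✓; ∠(RP, PW) = 82.80° ✗; |PW| = 14.20 ✓.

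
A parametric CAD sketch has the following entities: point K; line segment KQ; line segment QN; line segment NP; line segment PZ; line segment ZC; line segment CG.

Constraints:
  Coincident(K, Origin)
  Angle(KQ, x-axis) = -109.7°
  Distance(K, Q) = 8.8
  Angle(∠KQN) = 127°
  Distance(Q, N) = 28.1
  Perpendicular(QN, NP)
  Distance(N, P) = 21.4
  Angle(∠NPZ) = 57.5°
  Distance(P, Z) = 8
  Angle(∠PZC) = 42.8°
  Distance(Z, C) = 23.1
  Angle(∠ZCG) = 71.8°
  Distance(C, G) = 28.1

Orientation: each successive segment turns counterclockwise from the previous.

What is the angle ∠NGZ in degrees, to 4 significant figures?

21.98°

∠PZC = 42.8° gives ZC at -67.00° from the x-axis; with |ZC| = 23.1, C = (32.08, -38.01). ∠ZCG = 71.8° gives CG at 41.20° from the x-axis; with |CG| = 28.1, G = (53.22, -19.50). Then cos ∠NGZ = GN·GZ / (|GN||GZ|), giving 21.98°.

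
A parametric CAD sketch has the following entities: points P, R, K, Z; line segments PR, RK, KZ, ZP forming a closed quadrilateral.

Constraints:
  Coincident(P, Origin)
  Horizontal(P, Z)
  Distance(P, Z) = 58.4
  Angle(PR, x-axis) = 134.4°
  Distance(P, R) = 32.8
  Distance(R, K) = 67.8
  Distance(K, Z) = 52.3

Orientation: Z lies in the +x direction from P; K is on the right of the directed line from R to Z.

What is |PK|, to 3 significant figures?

35.7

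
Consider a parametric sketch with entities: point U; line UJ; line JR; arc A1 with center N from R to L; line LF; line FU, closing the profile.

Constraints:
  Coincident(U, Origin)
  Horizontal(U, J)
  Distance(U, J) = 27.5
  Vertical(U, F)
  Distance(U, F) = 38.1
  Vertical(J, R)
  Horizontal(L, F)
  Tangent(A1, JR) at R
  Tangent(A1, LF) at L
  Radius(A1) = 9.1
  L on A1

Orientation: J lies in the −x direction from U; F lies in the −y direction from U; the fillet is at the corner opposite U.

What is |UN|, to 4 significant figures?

34.34

U is at the origin; UJ is horizontal with |UJ| = 27.5 and J on the −x side, so J = (-27.50, 0.000). UF is vertical with |UF| = 38.1 and F on the −y side, so F = (0.000, -38.10). The virtual corner opposite U is at (-27.50, -38.10). A1 meets JR tangentially, so NR is at right angles to JR and A1 meets LF tangentially, so NL is at right angles to LF, with radius 9.1, so the center N sits 9.1 in from both sides at N = (-18.40, -29.00). Then |UN| = |N − U| = 34.34.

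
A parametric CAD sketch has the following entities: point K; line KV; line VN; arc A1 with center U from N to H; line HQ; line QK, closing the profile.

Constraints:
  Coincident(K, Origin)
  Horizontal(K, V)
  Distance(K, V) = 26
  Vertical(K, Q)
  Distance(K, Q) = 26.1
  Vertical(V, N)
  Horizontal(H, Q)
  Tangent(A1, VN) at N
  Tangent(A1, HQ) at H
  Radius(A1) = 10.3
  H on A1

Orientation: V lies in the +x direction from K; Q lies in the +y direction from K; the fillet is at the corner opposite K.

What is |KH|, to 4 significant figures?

30.46

K is at the origin; KV is horizontal with |KV| = 26.0 and V on the +x side, so V = (26.00, 0.000). KQ is vertical with |KQ| = 26.1 and Q on the +y side, so Q = (0.000, 26.10). The virtual corner opposite K is at (26.00, 26.10). Since A1 is tangent to VN there, UN ⟂ VN and A1 meets HQ tangentially, so UH is at right angles to HQ, with radius 10.3, so the center U sits 10.3 in from both sides at U = (15.70, 15.80). That places the tangent points at N = (26.00, 15.80) on VN and H = (15.70, 26.10) on HQ. Then |KH| = |H − K| = 30.46.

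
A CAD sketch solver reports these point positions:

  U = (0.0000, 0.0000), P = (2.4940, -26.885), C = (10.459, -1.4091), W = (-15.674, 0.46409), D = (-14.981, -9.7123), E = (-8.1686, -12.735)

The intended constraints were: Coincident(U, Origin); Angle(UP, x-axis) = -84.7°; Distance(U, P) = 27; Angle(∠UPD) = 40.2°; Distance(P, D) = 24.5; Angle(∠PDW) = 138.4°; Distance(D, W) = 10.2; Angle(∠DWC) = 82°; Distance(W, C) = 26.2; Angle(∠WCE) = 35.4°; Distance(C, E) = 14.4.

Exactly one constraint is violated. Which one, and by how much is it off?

Distance(C, E) = 14.4 — off by 7.40.

U = (0.00, 0.00) ✓; UP at -84.70° ✓; |UP| = 27.00 ✓; ∠UPD = 40.20° ✓; |PD| = 24.50 ✓; ∠PDW = 138.4° ✓; |DW| = 10.20 ✓; ∠DWC = 82.00° ✓; |WC| = 26.20 ✓; ∠WCE = 35.40° ✓; |CE| = 21.80 ✗.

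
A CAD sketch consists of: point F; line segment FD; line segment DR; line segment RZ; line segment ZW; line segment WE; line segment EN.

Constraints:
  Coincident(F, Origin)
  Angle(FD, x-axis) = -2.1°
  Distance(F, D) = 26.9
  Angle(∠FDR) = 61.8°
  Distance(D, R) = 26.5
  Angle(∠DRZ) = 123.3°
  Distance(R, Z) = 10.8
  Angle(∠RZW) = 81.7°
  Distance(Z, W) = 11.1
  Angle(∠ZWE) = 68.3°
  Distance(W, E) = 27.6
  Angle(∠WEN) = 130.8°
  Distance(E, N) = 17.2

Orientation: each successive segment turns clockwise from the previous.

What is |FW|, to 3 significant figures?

13.9

F is at the origin; FD runs at -2.1° with length 26.9, so D = (26.9, -0.986). ∠FDR = 61.8° gives DR at -120° from the x-axis; with |DR| = 26.5, R = (13.5, -23.9). ∠DRZ = 123.3° gives RZ at -177° from the x-axis; with |RZ| = 10.8, Z = (2.73, -24.4). ∠RZW = 81.7° gives ZW at 84.7° from the x-axis; with |ZW| = 11.1, W = (3.75, -13.4). Then |FW| = |W − F| = 13.9.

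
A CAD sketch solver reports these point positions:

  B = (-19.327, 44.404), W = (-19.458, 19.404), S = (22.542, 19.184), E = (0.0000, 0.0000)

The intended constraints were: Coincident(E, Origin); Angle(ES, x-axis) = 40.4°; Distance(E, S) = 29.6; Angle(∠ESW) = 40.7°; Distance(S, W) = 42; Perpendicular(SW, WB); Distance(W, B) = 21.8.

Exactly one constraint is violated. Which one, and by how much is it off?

Distance(W, B) = 21.8 — off by 3.20.

E = (0.00, 0.00) ✓; ES at 40.40° ✓; |ES| = 29.60 ✓; ∠ESW = 40.70° ✓; |SW| = 42.00 ✓; ∠(SW, WB) = 90.00° ✓; |WB| = 25.00 ✗.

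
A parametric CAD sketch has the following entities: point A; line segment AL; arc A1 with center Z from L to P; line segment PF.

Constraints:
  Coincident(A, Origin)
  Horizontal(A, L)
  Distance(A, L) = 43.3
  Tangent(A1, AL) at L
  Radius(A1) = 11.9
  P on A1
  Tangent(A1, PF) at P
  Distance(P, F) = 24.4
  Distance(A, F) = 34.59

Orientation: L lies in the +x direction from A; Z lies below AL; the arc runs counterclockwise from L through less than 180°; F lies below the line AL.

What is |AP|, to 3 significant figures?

33.5

A is at the origin; AL is horizontal with |AL| = 43.3 and L on the +x side, so L = (43.3, 0.00). Since A1 is tangent to AL there, ZL ⟂ AL, so Z = L + (0, -11.9) = (43.3, -11.9). Since ZP ⟂ PF (tangency), |ZF| = √(11.9² + 24.4²) = 27.1 regardless of where P sits on A1. So F lies on both circle(A, 34.59) and circle(Z, 27.1); the below-AL intersection is F = (21.0, -27.4). P is the foot of the tangent from F: P = (32.9, -6.12).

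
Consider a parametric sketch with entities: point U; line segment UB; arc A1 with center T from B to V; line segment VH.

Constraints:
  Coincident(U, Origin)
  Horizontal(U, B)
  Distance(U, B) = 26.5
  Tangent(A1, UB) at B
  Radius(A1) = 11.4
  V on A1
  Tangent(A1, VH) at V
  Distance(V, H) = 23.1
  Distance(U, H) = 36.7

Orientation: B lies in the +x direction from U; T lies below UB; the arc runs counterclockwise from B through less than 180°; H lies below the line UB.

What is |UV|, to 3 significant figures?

18.6

Checks: U.y = 0.00, B.y = 0.00 ✓; |TV| = 11.40 ✓; ∠(TV, VH) = 90.00° ✓; |VH| = 23.10 ✓; |UH| = 36.70 ✓.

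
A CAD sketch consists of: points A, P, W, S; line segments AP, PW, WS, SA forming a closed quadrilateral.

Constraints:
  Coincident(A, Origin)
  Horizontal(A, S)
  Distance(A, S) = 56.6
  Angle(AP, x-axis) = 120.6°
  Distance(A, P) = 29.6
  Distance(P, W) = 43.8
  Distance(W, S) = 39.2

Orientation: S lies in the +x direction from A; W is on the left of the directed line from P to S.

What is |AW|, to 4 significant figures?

39.75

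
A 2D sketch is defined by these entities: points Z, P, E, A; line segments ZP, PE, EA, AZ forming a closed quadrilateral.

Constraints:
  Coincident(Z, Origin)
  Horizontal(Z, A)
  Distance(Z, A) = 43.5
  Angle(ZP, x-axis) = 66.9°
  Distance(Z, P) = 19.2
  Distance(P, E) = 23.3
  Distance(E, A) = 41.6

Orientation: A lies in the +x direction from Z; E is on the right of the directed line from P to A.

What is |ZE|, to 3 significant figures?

5.48

Checks: |PE| = 23.30 ✓; |EA| = 41.60 ✓.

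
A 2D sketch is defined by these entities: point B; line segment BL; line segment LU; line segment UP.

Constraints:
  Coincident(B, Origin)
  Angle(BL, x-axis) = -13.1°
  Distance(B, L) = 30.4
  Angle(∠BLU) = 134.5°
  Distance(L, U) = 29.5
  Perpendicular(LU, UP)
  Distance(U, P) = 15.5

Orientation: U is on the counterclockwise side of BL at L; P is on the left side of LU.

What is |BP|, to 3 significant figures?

51.2

B is at the origin; BL runs at -13.1° with length 30.4, so L = 30.4·(cos -13.1°, sin -13.1°) = (29.6, -6.89). ∠BLU = 134.5°, so LU runs at -13.1° + (180° − 134.5°) = 32.4° from the x-axis; with |LU| = 29.5, U = L + 29.5·(cos 32.4°, sin 32.4°) = (54.5, 8.92). LU is perpendicular to UP; with |UP| = 15.5 on the left of LU, P = U + 15.5·(-0.536, 0.844) = (46.2, 22.0). Then |BP| = |P − B| = 51.2.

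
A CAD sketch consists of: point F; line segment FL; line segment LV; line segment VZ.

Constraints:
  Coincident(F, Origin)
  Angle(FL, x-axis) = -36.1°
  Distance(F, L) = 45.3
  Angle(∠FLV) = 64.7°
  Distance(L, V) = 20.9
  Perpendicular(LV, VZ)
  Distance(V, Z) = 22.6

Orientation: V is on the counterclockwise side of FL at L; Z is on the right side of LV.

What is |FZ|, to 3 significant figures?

63.6

F is at the origin; FL runs at -36.1° with length 45.3, so L = 45.3·(cos -36.1°, sin -36.1°) = (36.6, -26.7). ∠FLV = 64.7°, so LV runs at -36.1° + (180° − 64.7°) = 79.2° from the x-axis; with |LV| = 20.9, V = L + 20.9·(cos 79.2°, sin 79.2°) = (40.5, -6.16). The perpendicularity gives VZ at right angles to LV; with |VZ| = 22.6 on the right of LV, Z = V + 22.6·(0.982, -0.187) = (62.7, -10.4). Then |FZ| = |Z − F| = 63.6.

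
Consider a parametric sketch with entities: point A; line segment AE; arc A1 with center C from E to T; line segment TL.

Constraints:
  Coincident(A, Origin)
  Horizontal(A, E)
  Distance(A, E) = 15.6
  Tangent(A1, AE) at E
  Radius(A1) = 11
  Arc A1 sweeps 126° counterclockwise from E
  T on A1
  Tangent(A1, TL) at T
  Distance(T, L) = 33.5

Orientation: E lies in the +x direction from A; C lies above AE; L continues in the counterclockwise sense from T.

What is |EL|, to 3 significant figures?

45.9

On A1, E sits at bearing -90° from C; a 126° counterclockwise sweep puts T at bearing 36°, so T = C + 11.0·(cos 36°, sin 36°) = (24.5, 17.5). Since A1 is tangent to TL there, CT ⟂ TL, so TL runs along (−sin 36°, cos 36°); with |TL| = 33.5, L = (4.81, 44.6). Then |EL| = |L − E| = 45.9.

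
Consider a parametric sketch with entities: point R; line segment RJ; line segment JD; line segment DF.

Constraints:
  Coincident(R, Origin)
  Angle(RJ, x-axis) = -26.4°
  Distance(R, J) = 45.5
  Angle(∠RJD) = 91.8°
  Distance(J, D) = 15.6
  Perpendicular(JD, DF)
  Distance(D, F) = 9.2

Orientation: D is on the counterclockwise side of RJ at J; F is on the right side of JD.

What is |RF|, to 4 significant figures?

57.27

R is at the origin; RJ runs at -26.4° with length 45.5, so J = 45.5·(cos -26.4°, sin -26.4°) = (40.75, -20.23). ∠RJD = 91.8°, so JD runs at -26.4° + (180° − 91.8°) = 61.80° from the x-axis; with |JD| = 15.6, D = J + 15.6·(cos 61.80°, sin 61.80°) = (48.13, -6.483). JD ⟂ DF; with |DF| = 9.2 on the right of JD, F = D + 9.2·(0.8813, -0.4726) = (56.23, -10.83). Then |RF| = |F − R| = 57.27.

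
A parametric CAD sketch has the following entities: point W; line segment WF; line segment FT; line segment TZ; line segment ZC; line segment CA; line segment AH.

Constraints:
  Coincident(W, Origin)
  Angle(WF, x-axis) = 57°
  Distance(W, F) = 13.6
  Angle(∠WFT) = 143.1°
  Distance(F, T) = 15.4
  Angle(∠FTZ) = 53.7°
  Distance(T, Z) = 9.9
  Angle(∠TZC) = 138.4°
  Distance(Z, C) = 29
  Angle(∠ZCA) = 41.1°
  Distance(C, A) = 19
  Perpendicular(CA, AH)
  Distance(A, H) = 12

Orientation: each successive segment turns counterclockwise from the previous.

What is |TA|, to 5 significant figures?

22.864

W is at the origin; WF runs at 57.0° with length 13.6, so F = (7.4071, 11.406). ∠WFT = 143.1° gives FT at 93.900° from the x-axis; with |FT| = 15.4, T = (6.3597, 26.770). ∠FTZ = 53.7° gives TZ at -139.80° from the x-axis; with |TZ| = 9.9, Z = (-1.2019, 20.380). ∠TZC = 138.4° gives ZC at -98.200° from the x-axis; with |ZC| = 29.0, C = (-5.3382, -8.3233). ∠ZCA = 41.1° gives CA at 40.700° from the x-axis; with |CA| = 19.0, A = (9.0664, 4.0666). Then |TA| = |A − T| = 22.864.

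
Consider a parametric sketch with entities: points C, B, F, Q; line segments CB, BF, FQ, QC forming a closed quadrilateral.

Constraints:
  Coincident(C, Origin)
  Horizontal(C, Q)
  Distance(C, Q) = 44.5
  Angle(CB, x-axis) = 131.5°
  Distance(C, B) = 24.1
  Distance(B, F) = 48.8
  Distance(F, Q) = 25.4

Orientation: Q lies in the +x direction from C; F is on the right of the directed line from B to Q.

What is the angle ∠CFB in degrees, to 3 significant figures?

9.55°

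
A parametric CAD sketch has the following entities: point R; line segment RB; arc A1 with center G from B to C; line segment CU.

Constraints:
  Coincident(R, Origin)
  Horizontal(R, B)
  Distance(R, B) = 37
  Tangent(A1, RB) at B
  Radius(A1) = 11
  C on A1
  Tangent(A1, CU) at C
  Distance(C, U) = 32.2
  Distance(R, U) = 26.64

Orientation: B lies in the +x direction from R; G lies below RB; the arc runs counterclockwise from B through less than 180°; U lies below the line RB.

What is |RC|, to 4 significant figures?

29.43

R is at the origin; RB is horizontal with |RB| = 37.0 and B on the +x side, so B = (37.00, 0.000). A1 meets RB tangentially, so GB is at right angles to RB, so G = B + (0, -11) = (37.00, -11.00). Since GC ⟂ CU (tangency), |GU| = √(11.0² + 32.2²) = 34.03 regardless of where C sits on A1. So U lies on both circle(R, 26.64) and circle(G, 34.03); the below-RB intersection is U = (6.390, -25.86). C is the foot of the tangent from U: C = (29.25, -3.189).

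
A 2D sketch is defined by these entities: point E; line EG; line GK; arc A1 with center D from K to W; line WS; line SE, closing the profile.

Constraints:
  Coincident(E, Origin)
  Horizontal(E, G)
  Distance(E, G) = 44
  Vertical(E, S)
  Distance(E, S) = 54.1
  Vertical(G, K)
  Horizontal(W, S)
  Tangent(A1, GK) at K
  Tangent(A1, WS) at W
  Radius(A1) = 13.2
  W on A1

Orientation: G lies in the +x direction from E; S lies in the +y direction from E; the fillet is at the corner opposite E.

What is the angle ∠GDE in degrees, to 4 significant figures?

54.87°

E is at the origin; E and G share the same y with |EG| = 44.0 and G on the +x side, so G = (44.00, 0.000). ES is vertical with |ES| = 54.1 and S on the +y side, so S = (0.000, 54.10). The virtual corner opposite E is at (44.00, 54.10). A1 meets GK tangentially, so DK is at right angles to GK and since A1 is tangent to WS there, DW ⟂ WS, with radius 13.2, so the center D sits 13.2 in from both sides at D = (30.80, 40.90). Then cos ∠GDE = DG·DE / (|DG||DE|), giving 54.87°.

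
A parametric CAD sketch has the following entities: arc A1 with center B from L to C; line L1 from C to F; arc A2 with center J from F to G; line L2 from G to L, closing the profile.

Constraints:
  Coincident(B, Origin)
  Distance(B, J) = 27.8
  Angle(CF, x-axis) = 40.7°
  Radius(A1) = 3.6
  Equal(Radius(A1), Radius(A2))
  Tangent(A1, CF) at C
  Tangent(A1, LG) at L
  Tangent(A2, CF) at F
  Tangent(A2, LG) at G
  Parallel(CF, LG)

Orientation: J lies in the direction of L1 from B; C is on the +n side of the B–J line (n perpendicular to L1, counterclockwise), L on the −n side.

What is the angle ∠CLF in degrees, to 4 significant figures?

75.48°

Tangency of A1 to both parallel lines with radius 3.6 puts C and L at B ± 3.6·n: C = (-2.348, 2.729), L = (2.348, -2.729). Equal radii place F and G the same way about J: F = J + 3.6·n = (18.73, 20.86), G = J − 3.6·n = (23.42, 15.40). Then cos ∠CLF = LC·LF / (|LC||LF|), giving 75.48°.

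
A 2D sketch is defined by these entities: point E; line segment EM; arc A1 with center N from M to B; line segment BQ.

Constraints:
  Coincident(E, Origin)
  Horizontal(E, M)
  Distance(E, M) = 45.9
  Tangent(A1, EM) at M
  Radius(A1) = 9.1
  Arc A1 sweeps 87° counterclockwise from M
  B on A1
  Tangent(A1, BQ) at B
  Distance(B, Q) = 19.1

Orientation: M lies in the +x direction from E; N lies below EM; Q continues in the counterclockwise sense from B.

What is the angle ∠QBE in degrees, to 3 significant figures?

100°

E is at the origin; E and M share the same y with |EM| = 45.9 and M on the +x side, so M = (45.9, 0.00). Tangency of A1 to EM means the radius NM is perpendicular to EM, so N = M + (0, -9.1) = (45.9, -9.10). On A1, M sits at bearing 90° from N; an 87° counterclockwise sweep puts B at bearing 177°, so B = N + 9.1·(cos 177°, sin 177°) = (36.8, -8.62). The tangent condition forces NB to be normal to BQ, so BQ runs along (−sin 177°, cos 177°); with |BQ| = 19.1, Q = (35.8, -27.7). Then cos ∠QBE = BQ·BE / (|BQ||BE|), giving 100°.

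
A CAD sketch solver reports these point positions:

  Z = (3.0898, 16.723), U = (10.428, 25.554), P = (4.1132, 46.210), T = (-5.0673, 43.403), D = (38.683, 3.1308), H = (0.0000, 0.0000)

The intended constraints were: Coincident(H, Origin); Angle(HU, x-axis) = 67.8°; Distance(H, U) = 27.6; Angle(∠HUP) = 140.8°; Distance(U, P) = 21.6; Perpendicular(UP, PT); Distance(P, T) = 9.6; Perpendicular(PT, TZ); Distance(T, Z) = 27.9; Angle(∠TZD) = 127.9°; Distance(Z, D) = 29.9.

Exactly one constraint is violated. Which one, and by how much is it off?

Distance(Z, D) = 29.9 — off by 8.20.

H = (0.00, 0.00) ✓; HU at 67.80° ✓; |HU| = 27.60 ✓; ∠HUP = 140.8° ✓; |UP| = 21.60 ✓; ∠(UP, PT) = 90.00° ✓; |PT| = 9.600 ✓; ∠(PT, TZ) = 90.00° ✓; |TZ| = 27.90 ✓; ∠TZD = 127.9° ✓; |ZD| = 38.10 ✗.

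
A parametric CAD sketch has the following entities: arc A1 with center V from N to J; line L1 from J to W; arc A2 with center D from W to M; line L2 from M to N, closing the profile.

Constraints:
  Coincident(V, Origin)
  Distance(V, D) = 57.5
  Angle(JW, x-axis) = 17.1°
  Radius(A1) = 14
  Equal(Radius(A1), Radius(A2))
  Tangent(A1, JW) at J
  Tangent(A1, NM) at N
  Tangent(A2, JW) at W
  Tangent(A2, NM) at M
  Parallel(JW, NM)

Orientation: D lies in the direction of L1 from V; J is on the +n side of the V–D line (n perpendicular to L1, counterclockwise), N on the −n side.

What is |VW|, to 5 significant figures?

59.180

Tangency of A1 to both parallel lines with radius 14.0 puts J and N at V ± 14.0·n: J = (-4.1166, 13.381), N = (4.1166, -13.381). Equal radii place W and M the same way about D: W = D + 14.0·n = (50.842, 30.288), M = D − 14.0·n = (59.075, 3.5262). Then |VW| = |W − V| = 59.180.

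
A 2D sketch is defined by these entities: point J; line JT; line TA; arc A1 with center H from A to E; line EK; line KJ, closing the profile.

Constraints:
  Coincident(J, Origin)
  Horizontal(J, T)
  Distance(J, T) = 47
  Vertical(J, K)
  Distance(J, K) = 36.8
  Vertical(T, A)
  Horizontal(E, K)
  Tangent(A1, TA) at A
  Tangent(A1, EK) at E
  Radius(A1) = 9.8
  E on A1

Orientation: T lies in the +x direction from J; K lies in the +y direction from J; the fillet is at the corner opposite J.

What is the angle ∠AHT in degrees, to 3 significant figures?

70.1°

The virtual corner opposite J is at (47.0, 36.8). Tangency of A1 to TA means the radius HA is perpendicular to TA and since A1 is tangent to EK there, HE ⟂ EK, with radius 9.8, so the center H sits 9.8 in from both sides at H = (37.2, 27.0). That places the tangent points at A = (47.0, 27.0) on TA and E = (37.2, 36.8) on EK. Then cos ∠AHT = HA·HT / (|HA||HT|), giving 70.1°.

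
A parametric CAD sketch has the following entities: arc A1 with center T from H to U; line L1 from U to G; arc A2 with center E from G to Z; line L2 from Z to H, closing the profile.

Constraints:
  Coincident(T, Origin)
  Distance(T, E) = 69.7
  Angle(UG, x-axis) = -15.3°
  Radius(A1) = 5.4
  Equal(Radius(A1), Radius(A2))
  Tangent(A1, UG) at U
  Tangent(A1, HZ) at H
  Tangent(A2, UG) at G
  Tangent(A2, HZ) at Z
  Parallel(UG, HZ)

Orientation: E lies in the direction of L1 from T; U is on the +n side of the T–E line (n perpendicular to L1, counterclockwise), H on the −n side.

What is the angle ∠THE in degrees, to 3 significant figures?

85.6°

The slot axis is L1's direction at -15.3°, so u = (cos -15.3°, sin -15.3°) = (0.965, -0.264) and n = (−sin -15.3°, cos -15.3°) = (0.264, 0.965). T is at the origin and E lies 69.7 along u from T, so E = 69.7·u = (67.2, -18.4). Tangency of A1 to both parallel lines with radius 5.4 puts U and H at T ± 5.4·n: U = (1.42, 5.21), H = (-1.42, -5.21). Then cos ∠THE = HT·HE / (|HT||HE|), giving 85.6°.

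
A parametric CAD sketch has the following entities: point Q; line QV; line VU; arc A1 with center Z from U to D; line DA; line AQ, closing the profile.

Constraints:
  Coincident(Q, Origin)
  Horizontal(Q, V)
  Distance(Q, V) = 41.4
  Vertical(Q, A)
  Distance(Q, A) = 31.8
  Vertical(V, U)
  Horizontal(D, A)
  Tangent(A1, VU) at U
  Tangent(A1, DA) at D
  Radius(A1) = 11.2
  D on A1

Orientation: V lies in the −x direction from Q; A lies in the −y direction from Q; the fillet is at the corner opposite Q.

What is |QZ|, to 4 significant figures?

36.56

QA is vertical with |QA| = 31.8 and A on the −y side, so A = (0.000, -31.80). The virtual corner opposite Q is at (-41.40, -31.80). The tangent condition forces ZU to be normal to VU and tangency of A1 to DA means the radius ZD is perpendicular to DA, with radius 11.2, so the center Z sits 11.2 in from both sides at Z = (-30.20, -20.60). Then |QZ| = |Z − Q| = 36.56.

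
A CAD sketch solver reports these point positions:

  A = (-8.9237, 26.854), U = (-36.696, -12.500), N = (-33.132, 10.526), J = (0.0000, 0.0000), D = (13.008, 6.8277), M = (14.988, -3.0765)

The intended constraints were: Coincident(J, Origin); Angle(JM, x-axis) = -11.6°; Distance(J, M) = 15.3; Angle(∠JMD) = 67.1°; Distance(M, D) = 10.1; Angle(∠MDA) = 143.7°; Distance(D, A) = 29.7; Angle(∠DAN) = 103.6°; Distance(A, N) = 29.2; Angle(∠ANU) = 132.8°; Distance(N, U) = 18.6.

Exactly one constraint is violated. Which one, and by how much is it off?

Distance(N, U) = 18.6 — off by 4.70.

J = (0.00, 0.00) ✓; JM at -11.60° ✓; |JM| = 15.30 ✓; ∠JMD = 67.10° ✓; |MD| = 10.10 ✓; ∠MDA = 143.7° ✓; |DA| = 29.70 ✓; ∠DAN = 103.6° ✓; |AN| = 29.20 ✓; ∠ANU = 132.8° ✓; |NU| = 23.30 ✗.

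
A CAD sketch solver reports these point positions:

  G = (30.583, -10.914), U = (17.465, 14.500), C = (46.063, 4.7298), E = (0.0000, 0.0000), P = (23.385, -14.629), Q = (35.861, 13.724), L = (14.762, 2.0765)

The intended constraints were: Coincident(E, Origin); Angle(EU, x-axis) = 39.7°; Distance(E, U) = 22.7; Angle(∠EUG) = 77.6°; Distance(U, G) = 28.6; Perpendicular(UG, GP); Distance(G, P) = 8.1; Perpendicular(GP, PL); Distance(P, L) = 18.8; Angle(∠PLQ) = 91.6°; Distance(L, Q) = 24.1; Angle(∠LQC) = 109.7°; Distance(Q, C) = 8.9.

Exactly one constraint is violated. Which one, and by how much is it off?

Distance(Q, C) = 8.9 — off by 4.70.

E = (0.00, 0.00) ✓; EU at 39.70° ✓; |EU| = 22.70 ✓; ∠EUG = 77.60° ✓; |UG| = 28.60 ✓; ∠(UG, GP) = 90.00° ✓; |GP| = 8.100 ✓; ∠(GP, PL) = 90.00° ✓; |PL| = 18.80 ✓; ∠PLQ = 91.60° ✓; |LQ| = 24.10 ✓; ∠LQC = 109.7° ✓; |QC| = 13.60 ✗.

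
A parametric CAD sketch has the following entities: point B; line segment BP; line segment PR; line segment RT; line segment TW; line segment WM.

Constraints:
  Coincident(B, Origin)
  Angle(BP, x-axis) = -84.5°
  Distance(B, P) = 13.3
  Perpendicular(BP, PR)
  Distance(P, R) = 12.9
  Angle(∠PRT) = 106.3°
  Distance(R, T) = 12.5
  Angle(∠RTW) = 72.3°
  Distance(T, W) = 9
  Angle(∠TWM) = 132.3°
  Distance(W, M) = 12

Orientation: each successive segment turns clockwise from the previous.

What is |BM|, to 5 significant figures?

10.602

B is at the origin; BP runs at -84.5° with length 13.3, so P = (1.2747, -13.239). BP ⟂ PR, so PR runs at -174.50°; with |PR| = 12.9, R = (-11.566, -14.475). ∠PRT = 106.3° gives RT at 111.80° from the x-axis; with |RT| = 12.5, T = (-16.208, -2.8691). ∠RTW = 72.3° gives TW at 4.1000° from the x-axis; with |TW| = 9.0, W = (-7.2310, -2.2256). ∠TWM = 132.3° gives WM at -43.600° from the x-axis; with |WM| = 12.0, M = (1.4591, -10.501). Then |BM| = |M − B| = 10.602.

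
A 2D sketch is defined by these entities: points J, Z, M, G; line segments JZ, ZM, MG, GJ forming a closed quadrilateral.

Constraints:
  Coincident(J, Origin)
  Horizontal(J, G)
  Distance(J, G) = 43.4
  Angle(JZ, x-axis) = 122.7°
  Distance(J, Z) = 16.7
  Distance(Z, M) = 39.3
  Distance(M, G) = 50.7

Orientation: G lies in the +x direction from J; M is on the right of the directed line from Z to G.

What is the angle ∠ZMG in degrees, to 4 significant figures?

72.94°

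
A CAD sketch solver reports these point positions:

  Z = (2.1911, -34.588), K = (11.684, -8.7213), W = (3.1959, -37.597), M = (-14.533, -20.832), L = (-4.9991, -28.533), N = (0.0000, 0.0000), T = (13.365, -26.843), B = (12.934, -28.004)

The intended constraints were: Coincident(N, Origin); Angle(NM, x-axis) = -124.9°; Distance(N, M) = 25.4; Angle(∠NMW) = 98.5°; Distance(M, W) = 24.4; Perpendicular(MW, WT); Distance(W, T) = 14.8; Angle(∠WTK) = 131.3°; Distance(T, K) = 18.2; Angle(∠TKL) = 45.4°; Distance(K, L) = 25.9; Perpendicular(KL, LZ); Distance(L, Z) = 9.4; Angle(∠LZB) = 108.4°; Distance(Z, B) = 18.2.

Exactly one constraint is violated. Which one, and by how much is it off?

Distance(Z, B) = 18.2 — off by 5.60.

N = (0.00, 0.00) ✓; NM at -124.9° ✓; |NM| = 25.40 ✓; ∠NMW = 98.50° ✓; |MW| = 24.40 ✓; ∠(MW, WT) = 90.00° ✓; |WT| = 14.80 ✓; ∠WTK = 131.3° ✓; |TK| = 18.20 ✓; ∠TKL = 45.40° ✓; |KL| = 25.90 ✓; ∠(KL, LZ) = 90.00° ✓; |LZ| = 9.400 ✓; ∠LZB = 108.4° ✓; |ZB| = 12.60 ✗.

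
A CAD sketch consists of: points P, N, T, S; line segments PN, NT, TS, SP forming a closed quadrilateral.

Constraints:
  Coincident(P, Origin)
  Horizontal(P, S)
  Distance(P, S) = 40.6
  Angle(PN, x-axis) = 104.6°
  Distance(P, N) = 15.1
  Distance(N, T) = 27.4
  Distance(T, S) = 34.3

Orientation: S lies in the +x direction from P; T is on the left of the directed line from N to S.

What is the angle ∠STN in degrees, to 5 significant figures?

97.895°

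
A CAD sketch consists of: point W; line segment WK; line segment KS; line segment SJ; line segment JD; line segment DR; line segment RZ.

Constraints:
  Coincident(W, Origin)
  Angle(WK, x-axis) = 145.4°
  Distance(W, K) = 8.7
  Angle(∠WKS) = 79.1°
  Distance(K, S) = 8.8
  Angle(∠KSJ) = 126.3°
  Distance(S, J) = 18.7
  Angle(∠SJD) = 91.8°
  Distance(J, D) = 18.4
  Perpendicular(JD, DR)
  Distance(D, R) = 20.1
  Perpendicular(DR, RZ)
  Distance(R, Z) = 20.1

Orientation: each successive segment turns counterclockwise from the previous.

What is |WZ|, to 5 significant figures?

12.576

W is at the origin; WK runs at 145.4° with length 8.7, so K = (-7.1613, 4.9402). ∠WKS = 79.1° gives KS at -113.70° from the x-axis; with |KS| = 8.8, S = (-10.698, -3.1176). ∠KSJ = 126.3° gives SJ at -60.000° from the x-axis; with |SJ| = 18.7, J = (-1.3484, -19.312). ∠SJD = 91.8° gives JD at 28.200° from the x-axis; with |JD| = 18.4, D = (14.868, -10.617). JD is perpendicular to DR, so DR runs at 118.20°; with |DR| = 20.1, R = (5.3693, 7.0969). DR is perpendicular to RZ, so RZ runs at -151.80°; with |RZ| = 20.1, Z = (-12.345, -2.4014). Then |WZ| = |Z − W| = 12.576.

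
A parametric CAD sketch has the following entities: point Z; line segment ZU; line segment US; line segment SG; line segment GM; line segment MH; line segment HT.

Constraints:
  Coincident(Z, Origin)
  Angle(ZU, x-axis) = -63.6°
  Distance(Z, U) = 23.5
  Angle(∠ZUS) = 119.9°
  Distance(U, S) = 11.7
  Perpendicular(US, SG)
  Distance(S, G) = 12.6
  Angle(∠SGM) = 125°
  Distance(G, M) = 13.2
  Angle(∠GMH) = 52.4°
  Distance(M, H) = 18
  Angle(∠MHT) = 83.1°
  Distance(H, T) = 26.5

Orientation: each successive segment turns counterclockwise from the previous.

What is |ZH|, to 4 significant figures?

22.60

Z is at the origin; ZU runs at -63.6° with length 23.5, so U = (10.45, -21.05). ∠ZUS = 119.9° gives US at -3.500° from the x-axis; with |US| = 11.7, S = (22.13, -21.76). US ⟂ SG, so SG runs at 86.50°; with |SG| = 12.6, G = (22.90, -9.187). ∠SGM = 125.0° gives GM at 141.5° from the x-axis; with |GM| = 13.2, M = (12.57, -0.9698). ∠GMH = 52.4° gives MH at -90.90° from the x-axis; with |MH| = 18.0, H = (12.28, -18.97). Then |ZH| = |H − Z| = 22.60.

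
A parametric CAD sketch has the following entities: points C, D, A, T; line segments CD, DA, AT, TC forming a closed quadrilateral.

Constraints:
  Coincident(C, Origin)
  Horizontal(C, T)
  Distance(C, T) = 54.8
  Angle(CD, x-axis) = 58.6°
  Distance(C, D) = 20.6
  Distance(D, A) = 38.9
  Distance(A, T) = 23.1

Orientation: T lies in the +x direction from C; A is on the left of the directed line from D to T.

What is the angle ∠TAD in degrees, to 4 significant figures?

96.53°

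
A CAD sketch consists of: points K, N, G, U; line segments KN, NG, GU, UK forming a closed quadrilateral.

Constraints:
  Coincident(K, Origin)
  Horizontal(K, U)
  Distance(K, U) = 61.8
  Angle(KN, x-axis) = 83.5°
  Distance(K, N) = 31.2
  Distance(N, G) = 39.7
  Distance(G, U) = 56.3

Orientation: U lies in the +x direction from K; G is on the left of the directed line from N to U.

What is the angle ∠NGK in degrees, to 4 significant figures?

23.22°

K is at the origin; K and U share the same y with |KU| = 61.8 and U in +x, so U = (61.8, 0). KN runs at 83.5° with |KN| = 31.2, so N = (3.532, 31.00). G is determined by |NG| = 39.7 and |GU| = 56.3 together: it lies at the intersection of circle(N, 39.7) and circle(U, 56.3). With |NU| = 66.00, the foot of the radical line on NU is 20.93 from N and the perpendicular offset is √(39.7² − 20.93²) = 33.74. Taking the left-of-NU solution: G = (37.85, 50.95).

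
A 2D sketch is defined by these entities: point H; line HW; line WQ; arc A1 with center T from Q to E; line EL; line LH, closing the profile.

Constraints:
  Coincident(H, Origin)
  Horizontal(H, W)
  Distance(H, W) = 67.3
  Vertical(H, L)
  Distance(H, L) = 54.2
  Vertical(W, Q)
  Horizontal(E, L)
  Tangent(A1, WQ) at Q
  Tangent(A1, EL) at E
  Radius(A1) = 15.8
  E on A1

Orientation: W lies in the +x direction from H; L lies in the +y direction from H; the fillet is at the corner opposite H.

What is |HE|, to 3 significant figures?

74.8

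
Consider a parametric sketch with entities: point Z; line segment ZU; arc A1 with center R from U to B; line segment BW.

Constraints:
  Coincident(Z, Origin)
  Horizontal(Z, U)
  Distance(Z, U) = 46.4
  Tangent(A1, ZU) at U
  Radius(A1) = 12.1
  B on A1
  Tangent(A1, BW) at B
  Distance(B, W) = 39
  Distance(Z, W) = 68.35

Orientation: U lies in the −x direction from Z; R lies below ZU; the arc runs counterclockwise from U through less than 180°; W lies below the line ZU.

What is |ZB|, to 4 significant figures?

59.98

Z is at the origin; ZU is horizontal with |ZU| = 46.4 and U on the −x side, so U = (-46.40, 0.000). The tangent condition forces RU to be normal to ZU, so R = U + (0, -12.1) = (-46.40, -12.10). Since RB ⟂ BW (tangency), |RW| = √(12.1² + 39.0²) = 40.83 regardless of where B sits on A1. So W lies on both circle(Z, 68.35) and circle(R, 40.83); the below-ZU intersection is W = (-43.38, -52.82). B is the foot of the tangent from W: B = (-57.66, -16.53).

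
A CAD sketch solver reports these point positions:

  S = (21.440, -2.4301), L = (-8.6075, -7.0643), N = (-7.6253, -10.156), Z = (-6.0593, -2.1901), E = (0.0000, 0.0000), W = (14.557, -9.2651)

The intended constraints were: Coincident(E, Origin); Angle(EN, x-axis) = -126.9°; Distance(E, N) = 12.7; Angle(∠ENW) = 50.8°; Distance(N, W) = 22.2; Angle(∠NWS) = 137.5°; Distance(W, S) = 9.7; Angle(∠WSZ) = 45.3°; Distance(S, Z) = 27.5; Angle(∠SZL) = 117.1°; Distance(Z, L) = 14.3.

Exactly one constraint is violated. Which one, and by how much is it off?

Distance(Z, L) = 14.3 — off by 8.80.

E = (0.00, 0.00) ✓; EN at -126.9° ✓; |EN| = 12.70 ✓; ∠ENW = 50.80° ✓; |NW| = 22.20 ✓; ∠NWS = 137.5° ✓; |WS| = 9.700 ✓; ∠WSZ = 45.30° ✓; |SZ| = 27.50 ✓; ∠SZL = 117.1° ✓; |ZL| = 5.500 ✗.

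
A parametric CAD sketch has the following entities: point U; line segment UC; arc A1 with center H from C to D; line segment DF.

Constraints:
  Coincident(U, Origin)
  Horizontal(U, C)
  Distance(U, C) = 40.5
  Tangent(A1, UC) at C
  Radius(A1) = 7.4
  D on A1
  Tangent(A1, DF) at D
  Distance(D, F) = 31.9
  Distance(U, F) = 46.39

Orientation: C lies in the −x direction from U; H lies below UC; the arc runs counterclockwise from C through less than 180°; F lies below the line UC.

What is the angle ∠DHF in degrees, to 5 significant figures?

76.940°

U is at the origin; UC is horizontal with |UC| = 40.5 and C on the −x side, so C = (-40.500, 0.0000). The tangent condition forces HC to be normal to UC, so H = C + (0, -7.4) = (-40.500, -7.4000). Since HD ⟂ DF (tangency), |HF| = √(7.4² + 31.9²) = 32.747 regardless of where D sits on A1. So F lies on both circle(U, 46.39) and circle(H, 32.747); the below-UC intersection is F = (-27.418, -37.420). D is the foot of the tangent from F: D = (-46.440, -11.813).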